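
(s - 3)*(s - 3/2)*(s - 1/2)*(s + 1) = s^4 - 4*s^3 + 7*s^2/4 + 9*s/2 - 9/4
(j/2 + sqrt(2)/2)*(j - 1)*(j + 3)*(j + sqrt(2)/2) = j^4/2 + j^3 + 3*sqrt(2)*j^3/4 - j^2 + 3*sqrt(2)*j^2/2 - 9*sqrt(2)*j/4 + j - 3/2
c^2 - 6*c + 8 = (c - 4)*(c - 2)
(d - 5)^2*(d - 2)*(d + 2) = d^4 - 10*d^3 + 21*d^2 + 40*d - 100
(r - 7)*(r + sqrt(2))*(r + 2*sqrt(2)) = r^3 - 7*r^2 + 3*sqrt(2)*r^2 - 21*sqrt(2)*r + 4*r - 28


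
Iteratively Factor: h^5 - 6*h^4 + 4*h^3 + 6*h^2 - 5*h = (h)*(h^4 - 6*h^3 + 4*h^2 + 6*h - 5) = h*(h - 5)*(h^3 - h^2 - h + 1) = h*(h - 5)*(h + 1)*(h^2 - 2*h + 1) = h*(h - 5)*(h - 1)*(h + 1)*(h - 1)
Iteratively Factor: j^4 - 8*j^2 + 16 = (j + 2)*(j^3 - 2*j^2 - 4*j + 8) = (j + 2)^2*(j^2 - 4*j + 4) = (j - 2)*(j + 2)^2*(j - 2)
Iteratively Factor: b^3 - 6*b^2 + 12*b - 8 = (b - 2)*(b^2 - 4*b + 4) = (b - 2)^2*(b - 2)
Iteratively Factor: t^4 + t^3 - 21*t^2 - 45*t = (t - 5)*(t^3 + 6*t^2 + 9*t) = t*(t - 5)*(t^2 + 6*t + 9) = t*(t - 5)*(t + 3)*(t + 3)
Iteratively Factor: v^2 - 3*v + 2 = (v - 1)*(v - 2)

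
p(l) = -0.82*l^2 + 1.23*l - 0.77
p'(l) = 1.23 - 1.64*l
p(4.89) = -14.36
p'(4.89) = -6.79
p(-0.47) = -1.53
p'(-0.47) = 2.00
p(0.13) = -0.62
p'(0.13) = 1.02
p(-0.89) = -2.51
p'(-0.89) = 2.69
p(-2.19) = -7.40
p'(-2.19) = 4.82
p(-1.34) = -3.89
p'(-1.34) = 3.43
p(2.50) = -2.82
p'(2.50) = -2.87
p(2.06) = -1.72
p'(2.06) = -2.15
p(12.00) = -104.09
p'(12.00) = -18.45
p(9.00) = -56.12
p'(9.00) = -13.53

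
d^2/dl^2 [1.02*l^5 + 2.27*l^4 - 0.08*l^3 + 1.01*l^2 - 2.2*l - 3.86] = 20.4*l^3 + 27.24*l^2 - 0.48*l + 2.02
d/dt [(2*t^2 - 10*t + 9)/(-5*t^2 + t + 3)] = 3*(-16*t^2 + 34*t - 13)/(25*t^4 - 10*t^3 - 29*t^2 + 6*t + 9)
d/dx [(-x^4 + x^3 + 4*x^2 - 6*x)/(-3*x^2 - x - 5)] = (6*x^5 + 18*x^3 - 37*x^2 - 40*x + 30)/(9*x^4 + 6*x^3 + 31*x^2 + 10*x + 25)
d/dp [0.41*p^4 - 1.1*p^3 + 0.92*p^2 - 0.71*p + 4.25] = 1.64*p^3 - 3.3*p^2 + 1.84*p - 0.71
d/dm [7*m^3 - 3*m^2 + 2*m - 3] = 21*m^2 - 6*m + 2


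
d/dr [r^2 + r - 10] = 2*r + 1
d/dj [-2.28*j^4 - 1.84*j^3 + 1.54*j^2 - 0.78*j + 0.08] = -9.12*j^3 - 5.52*j^2 + 3.08*j - 0.78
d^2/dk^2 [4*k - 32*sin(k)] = 32*sin(k)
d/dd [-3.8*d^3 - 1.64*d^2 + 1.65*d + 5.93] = -11.4*d^2 - 3.28*d + 1.65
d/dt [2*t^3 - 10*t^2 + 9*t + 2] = 6*t^2 - 20*t + 9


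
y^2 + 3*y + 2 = (y + 1)*(y + 2)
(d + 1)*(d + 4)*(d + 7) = d^3 + 12*d^2 + 39*d + 28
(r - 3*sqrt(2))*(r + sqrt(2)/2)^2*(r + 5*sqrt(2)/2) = r^4 + sqrt(2)*r^3/2 - 31*r^2/2 - 61*sqrt(2)*r/4 - 15/2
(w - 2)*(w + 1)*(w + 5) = w^3 + 4*w^2 - 7*w - 10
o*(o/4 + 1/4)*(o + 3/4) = o^3/4 + 7*o^2/16 + 3*o/16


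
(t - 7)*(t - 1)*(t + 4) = t^3 - 4*t^2 - 25*t + 28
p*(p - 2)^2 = p^3 - 4*p^2 + 4*p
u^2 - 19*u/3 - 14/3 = (u - 7)*(u + 2/3)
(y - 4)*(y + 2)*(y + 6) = y^3 + 4*y^2 - 20*y - 48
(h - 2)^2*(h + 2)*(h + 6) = h^4 + 4*h^3 - 16*h^2 - 16*h + 48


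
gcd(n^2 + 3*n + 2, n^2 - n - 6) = n + 2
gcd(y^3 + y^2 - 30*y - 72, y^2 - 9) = y + 3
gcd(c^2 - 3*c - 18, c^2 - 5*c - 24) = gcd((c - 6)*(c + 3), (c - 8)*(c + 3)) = c + 3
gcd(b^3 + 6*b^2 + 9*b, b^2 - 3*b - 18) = b + 3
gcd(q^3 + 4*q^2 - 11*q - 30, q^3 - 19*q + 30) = q^2 + 2*q - 15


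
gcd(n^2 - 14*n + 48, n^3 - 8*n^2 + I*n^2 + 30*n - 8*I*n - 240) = n - 8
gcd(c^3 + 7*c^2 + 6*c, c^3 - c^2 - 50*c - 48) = c^2 + 7*c + 6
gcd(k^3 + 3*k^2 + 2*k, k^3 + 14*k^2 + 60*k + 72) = k + 2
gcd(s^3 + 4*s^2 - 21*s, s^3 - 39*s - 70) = 1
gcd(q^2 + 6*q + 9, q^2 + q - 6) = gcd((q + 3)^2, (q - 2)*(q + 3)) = q + 3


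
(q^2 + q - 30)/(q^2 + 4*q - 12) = (q - 5)/(q - 2)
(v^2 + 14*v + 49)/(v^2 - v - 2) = (v^2 + 14*v + 49)/(v^2 - v - 2)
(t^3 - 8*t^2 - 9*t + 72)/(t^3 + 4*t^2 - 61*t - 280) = (t^2 - 9)/(t^2 + 12*t + 35)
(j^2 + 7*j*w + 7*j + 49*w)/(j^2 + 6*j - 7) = (j + 7*w)/(j - 1)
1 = 1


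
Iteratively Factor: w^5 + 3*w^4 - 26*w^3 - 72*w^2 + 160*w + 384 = (w - 4)*(w^4 + 7*w^3 + 2*w^2 - 64*w - 96) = (w - 4)*(w - 3)*(w^3 + 10*w^2 + 32*w + 32) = (w - 4)*(w - 3)*(w + 2)*(w^2 + 8*w + 16) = (w - 4)*(w - 3)*(w + 2)*(w + 4)*(w + 4)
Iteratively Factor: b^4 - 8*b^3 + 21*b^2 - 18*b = (b)*(b^3 - 8*b^2 + 21*b - 18) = b*(b - 3)*(b^2 - 5*b + 6) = b*(b - 3)^2*(b - 2)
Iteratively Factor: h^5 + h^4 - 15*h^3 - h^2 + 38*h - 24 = (h - 1)*(h^4 + 2*h^3 - 13*h^2 - 14*h + 24) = (h - 1)*(h + 2)*(h^3 - 13*h + 12) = (h - 1)*(h + 2)*(h + 4)*(h^2 - 4*h + 3) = (h - 3)*(h - 1)*(h + 2)*(h + 4)*(h - 1)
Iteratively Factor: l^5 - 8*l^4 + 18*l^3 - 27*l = (l)*(l^4 - 8*l^3 + 18*l^2 - 27) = l*(l - 3)*(l^3 - 5*l^2 + 3*l + 9) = l*(l - 3)^2*(l^2 - 2*l - 3) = l*(l - 3)^3*(l + 1)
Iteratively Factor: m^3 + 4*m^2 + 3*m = (m + 3)*(m^2 + m) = m*(m + 3)*(m + 1)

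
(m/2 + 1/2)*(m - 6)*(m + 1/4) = m^3/2 - 19*m^2/8 - 29*m/8 - 3/4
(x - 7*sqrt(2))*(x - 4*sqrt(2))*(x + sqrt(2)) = x^3 - 10*sqrt(2)*x^2 + 34*x + 56*sqrt(2)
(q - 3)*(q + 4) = q^2 + q - 12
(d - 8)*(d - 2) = d^2 - 10*d + 16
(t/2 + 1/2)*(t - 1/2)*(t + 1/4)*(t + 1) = t^4/2 + 7*t^3/8 + 3*t^2/16 - t/4 - 1/16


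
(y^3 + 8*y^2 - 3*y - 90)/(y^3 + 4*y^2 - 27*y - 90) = (y^2 + 2*y - 15)/(y^2 - 2*y - 15)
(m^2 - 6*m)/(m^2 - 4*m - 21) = m*(6 - m)/(-m^2 + 4*m + 21)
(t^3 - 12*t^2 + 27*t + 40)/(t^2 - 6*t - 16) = (t^2 - 4*t - 5)/(t + 2)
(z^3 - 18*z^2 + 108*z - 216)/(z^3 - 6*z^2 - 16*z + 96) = (z^2 - 12*z + 36)/(z^2 - 16)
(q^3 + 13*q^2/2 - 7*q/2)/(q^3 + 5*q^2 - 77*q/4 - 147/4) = 2*q*(2*q - 1)/(4*q^2 - 8*q - 21)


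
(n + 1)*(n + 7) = n^2 + 8*n + 7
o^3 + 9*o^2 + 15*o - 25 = (o - 1)*(o + 5)^2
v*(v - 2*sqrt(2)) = v^2 - 2*sqrt(2)*v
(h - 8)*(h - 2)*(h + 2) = h^3 - 8*h^2 - 4*h + 32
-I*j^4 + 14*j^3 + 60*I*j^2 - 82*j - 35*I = (j + I)*(j + 5*I)*(j + 7*I)*(-I*j + 1)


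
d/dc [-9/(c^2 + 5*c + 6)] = 9*(2*c + 5)/(c^2 + 5*c + 6)^2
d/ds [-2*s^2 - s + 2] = -4*s - 1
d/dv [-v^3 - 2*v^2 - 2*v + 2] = -3*v^2 - 4*v - 2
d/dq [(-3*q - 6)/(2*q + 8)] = -3/(q^2 + 8*q + 16)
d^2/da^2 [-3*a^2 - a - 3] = -6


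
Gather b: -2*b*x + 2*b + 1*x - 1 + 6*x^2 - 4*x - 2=b*(2 - 2*x) + 6*x^2 - 3*x - 3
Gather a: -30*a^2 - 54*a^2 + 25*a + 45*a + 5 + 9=-84*a^2 + 70*a + 14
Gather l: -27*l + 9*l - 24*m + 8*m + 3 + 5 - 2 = -18*l - 16*m + 6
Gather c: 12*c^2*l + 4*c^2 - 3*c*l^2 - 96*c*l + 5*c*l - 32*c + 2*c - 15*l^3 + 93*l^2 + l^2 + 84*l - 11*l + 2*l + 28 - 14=c^2*(12*l + 4) + c*(-3*l^2 - 91*l - 30) - 15*l^3 + 94*l^2 + 75*l + 14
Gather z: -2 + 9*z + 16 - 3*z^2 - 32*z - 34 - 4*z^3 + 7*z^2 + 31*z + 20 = -4*z^3 + 4*z^2 + 8*z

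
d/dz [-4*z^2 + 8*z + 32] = 8 - 8*z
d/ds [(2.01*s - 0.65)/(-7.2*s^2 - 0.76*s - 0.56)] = (14.472*s^2 - 9.36*s - 1.6196)/(51.84*s^4 + 10.944*s^3 + 8.6416*s^2 + 0.8512*s + 0.3136)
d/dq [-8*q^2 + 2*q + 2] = 2 - 16*q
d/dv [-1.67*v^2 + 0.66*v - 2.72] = 0.66 - 3.34*v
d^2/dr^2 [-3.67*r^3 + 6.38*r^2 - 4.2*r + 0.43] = 12.76 - 22.02*r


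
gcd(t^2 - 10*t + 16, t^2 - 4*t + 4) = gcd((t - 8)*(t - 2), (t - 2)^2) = t - 2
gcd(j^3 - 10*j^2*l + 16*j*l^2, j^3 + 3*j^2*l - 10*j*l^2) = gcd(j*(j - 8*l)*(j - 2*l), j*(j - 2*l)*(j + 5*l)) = j^2 - 2*j*l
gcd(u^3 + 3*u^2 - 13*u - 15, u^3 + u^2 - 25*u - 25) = u^2 + 6*u + 5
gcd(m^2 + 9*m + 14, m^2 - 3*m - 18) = 1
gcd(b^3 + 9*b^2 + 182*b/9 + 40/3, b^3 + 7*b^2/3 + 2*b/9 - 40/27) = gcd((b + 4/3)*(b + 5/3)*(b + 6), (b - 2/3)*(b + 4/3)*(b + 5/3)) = b^2 + 3*b + 20/9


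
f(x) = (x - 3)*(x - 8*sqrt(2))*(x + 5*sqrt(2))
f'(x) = (x - 3)*(x - 8*sqrt(2)) + (x - 3)*(x + 5*sqrt(2)) + (x - 8*sqrt(2))*(x + 5*sqrt(2))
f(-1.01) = 299.53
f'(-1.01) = -49.58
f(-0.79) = 288.13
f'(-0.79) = -53.96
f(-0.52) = 272.88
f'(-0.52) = -58.93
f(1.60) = 117.92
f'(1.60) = -82.77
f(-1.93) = 335.67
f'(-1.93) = -28.14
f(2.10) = 76.05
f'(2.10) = -84.46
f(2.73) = 22.71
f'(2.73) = -84.46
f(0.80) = 182.06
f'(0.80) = -76.94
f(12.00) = 117.79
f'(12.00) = 190.90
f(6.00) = -208.37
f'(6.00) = -46.18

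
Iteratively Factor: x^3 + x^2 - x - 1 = (x + 1)*(x^2 - 1) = (x + 1)^2*(x - 1)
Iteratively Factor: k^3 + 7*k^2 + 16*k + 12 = (k + 3)*(k^2 + 4*k + 4) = (k + 2)*(k + 3)*(k + 2)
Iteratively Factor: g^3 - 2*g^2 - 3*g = (g - 3)*(g^2 + g) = (g - 3)*(g + 1)*(g)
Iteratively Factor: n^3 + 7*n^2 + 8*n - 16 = (n - 1)*(n^2 + 8*n + 16) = (n - 1)*(n + 4)*(n + 4)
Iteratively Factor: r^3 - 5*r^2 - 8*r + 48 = (r - 4)*(r^2 - r - 12) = (r - 4)^2*(r + 3)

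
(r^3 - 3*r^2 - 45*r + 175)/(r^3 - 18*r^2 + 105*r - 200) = (r + 7)/(r - 8)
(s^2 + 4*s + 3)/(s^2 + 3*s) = (s + 1)/s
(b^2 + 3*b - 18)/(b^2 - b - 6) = (b + 6)/(b + 2)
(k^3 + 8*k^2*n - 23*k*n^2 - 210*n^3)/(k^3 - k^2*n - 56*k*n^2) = (k^2 + k*n - 30*n^2)/(k*(k - 8*n))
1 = 1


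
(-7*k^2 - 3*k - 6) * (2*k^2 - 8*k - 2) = -14*k^4 + 50*k^3 + 26*k^2 + 54*k + 12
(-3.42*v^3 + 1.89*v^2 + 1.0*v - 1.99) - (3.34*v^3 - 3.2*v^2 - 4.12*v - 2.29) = -6.76*v^3 + 5.09*v^2 + 5.12*v + 0.3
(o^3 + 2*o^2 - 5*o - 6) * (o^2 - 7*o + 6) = o^5 - 5*o^4 - 13*o^3 + 41*o^2 + 12*o - 36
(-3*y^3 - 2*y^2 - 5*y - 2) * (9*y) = -27*y^4 - 18*y^3 - 45*y^2 - 18*y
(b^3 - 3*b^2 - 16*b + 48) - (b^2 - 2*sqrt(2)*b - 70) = b^3 - 4*b^2 - 16*b + 2*sqrt(2)*b + 118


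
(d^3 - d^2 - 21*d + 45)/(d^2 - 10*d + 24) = (d^3 - d^2 - 21*d + 45)/(d^2 - 10*d + 24)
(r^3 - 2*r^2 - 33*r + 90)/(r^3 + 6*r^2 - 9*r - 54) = (r - 5)/(r + 3)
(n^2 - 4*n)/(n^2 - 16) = n/(n + 4)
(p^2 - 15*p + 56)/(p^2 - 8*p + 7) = (p - 8)/(p - 1)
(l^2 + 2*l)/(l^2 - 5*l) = (l + 2)/(l - 5)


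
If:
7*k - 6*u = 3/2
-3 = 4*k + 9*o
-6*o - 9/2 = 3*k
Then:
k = -15/2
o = 3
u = -9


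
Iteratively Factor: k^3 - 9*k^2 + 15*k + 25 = (k + 1)*(k^2 - 10*k + 25) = (k - 5)*(k + 1)*(k - 5)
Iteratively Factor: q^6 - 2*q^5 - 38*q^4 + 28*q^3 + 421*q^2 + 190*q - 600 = (q - 1)*(q^5 - q^4 - 39*q^3 - 11*q^2 + 410*q + 600) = (q - 1)*(q + 2)*(q^4 - 3*q^3 - 33*q^2 + 55*q + 300) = (q - 1)*(q + 2)*(q + 3)*(q^3 - 6*q^2 - 15*q + 100) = (q - 5)*(q - 1)*(q + 2)*(q + 3)*(q^2 - q - 20) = (q - 5)^2*(q - 1)*(q + 2)*(q + 3)*(q + 4)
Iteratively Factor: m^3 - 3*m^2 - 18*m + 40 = (m - 2)*(m^2 - m - 20) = (m - 2)*(m + 4)*(m - 5)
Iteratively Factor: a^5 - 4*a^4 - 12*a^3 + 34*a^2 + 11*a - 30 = (a - 2)*(a^4 - 2*a^3 - 16*a^2 + 2*a + 15) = (a - 2)*(a - 1)*(a^3 - a^2 - 17*a - 15) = (a - 5)*(a - 2)*(a - 1)*(a^2 + 4*a + 3) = (a - 5)*(a - 2)*(a - 1)*(a + 3)*(a + 1)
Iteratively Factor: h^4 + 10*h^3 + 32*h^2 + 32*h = (h + 2)*(h^3 + 8*h^2 + 16*h) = (h + 2)*(h + 4)*(h^2 + 4*h) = h*(h + 2)*(h + 4)*(h + 4)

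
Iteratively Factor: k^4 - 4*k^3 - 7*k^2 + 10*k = (k + 2)*(k^3 - 6*k^2 + 5*k) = k*(k + 2)*(k^2 - 6*k + 5) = k*(k - 5)*(k + 2)*(k - 1)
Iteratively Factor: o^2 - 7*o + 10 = (o - 2)*(o - 5)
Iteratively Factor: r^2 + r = (r)*(r + 1)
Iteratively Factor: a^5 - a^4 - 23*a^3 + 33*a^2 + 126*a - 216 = (a + 3)*(a^4 - 4*a^3 - 11*a^2 + 66*a - 72) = (a - 3)*(a + 3)*(a^3 - a^2 - 14*a + 24) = (a - 3)*(a + 3)*(a + 4)*(a^2 - 5*a + 6) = (a - 3)^2*(a + 3)*(a + 4)*(a - 2)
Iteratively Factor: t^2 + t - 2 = (t - 1)*(t + 2)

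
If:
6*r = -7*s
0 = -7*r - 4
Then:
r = -4/7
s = 24/49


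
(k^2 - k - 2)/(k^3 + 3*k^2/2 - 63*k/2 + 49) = 2*(k + 1)/(2*k^2 + 7*k - 49)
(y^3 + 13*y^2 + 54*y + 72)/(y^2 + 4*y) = y + 9 + 18/y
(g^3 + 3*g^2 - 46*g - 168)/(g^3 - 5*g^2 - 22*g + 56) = (g + 6)/(g - 2)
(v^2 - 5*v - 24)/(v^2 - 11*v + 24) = (v + 3)/(v - 3)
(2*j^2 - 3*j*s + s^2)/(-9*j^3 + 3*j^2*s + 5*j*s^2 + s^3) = (-2*j + s)/(9*j^2 + 6*j*s + s^2)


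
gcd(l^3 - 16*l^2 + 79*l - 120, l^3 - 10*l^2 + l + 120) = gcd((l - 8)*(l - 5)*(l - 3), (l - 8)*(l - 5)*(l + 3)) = l^2 - 13*l + 40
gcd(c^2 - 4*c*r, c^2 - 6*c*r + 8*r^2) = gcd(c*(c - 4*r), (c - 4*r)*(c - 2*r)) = -c + 4*r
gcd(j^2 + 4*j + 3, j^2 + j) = j + 1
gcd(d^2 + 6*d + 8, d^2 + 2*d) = d + 2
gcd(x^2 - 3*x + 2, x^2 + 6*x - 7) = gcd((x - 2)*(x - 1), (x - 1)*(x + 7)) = x - 1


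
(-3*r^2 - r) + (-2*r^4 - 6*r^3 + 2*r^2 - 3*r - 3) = -2*r^4 - 6*r^3 - r^2 - 4*r - 3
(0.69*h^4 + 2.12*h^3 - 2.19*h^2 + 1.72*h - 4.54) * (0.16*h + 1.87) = 0.1104*h^5 + 1.6295*h^4 + 3.614*h^3 - 3.8201*h^2 + 2.49*h - 8.4898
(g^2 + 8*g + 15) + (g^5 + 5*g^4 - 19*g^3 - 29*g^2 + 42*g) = g^5 + 5*g^4 - 19*g^3 - 28*g^2 + 50*g + 15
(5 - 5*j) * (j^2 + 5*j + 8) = -5*j^3 - 20*j^2 - 15*j + 40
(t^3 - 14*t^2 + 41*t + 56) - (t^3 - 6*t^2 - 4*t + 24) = -8*t^2 + 45*t + 32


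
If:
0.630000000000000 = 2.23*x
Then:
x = 0.28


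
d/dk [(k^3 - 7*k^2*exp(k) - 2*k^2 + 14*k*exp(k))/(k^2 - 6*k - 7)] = (-2*k*(k - 3)*(k^2 - 7*k*exp(k) - 2*k + 14*exp(k)) + (-k^2 + 6*k + 7)*(7*k^2*exp(k) - 3*k^2 + 4*k - 14*exp(k)))/(-k^2 + 6*k + 7)^2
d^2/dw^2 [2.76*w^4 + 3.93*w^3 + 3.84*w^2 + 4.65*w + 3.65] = 33.12*w^2 + 23.58*w + 7.68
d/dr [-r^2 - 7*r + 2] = -2*r - 7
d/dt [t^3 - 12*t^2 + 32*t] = 3*t^2 - 24*t + 32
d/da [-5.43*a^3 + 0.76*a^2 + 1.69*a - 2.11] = -16.29*a^2 + 1.52*a + 1.69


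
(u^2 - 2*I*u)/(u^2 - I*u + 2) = u/(u + I)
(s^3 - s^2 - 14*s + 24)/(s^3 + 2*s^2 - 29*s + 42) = (s + 4)/(s + 7)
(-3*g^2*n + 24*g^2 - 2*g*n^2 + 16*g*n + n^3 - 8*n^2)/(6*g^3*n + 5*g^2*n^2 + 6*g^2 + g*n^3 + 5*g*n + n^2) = (-3*g^2*n + 24*g^2 - 2*g*n^2 + 16*g*n + n^3 - 8*n^2)/(6*g^3*n + 5*g^2*n^2 + 6*g^2 + g*n^3 + 5*g*n + n^2)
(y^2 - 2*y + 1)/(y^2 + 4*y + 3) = (y^2 - 2*y + 1)/(y^2 + 4*y + 3)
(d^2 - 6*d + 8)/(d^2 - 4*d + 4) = (d - 4)/(d - 2)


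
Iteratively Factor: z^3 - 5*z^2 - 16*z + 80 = (z - 4)*(z^2 - z - 20) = (z - 5)*(z - 4)*(z + 4)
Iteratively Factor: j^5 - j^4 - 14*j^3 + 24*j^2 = (j - 2)*(j^4 + j^3 - 12*j^2) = (j - 3)*(j - 2)*(j^3 + 4*j^2) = j*(j - 3)*(j - 2)*(j^2 + 4*j) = j*(j - 3)*(j - 2)*(j + 4)*(j)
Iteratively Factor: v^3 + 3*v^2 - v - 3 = (v + 3)*(v^2 - 1) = (v + 1)*(v + 3)*(v - 1)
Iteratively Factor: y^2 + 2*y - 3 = (y - 1)*(y + 3)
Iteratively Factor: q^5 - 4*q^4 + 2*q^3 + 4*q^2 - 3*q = (q + 1)*(q^4 - 5*q^3 + 7*q^2 - 3*q) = (q - 1)*(q + 1)*(q^3 - 4*q^2 + 3*q) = (q - 1)^2*(q + 1)*(q^2 - 3*q) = q*(q - 1)^2*(q + 1)*(q - 3)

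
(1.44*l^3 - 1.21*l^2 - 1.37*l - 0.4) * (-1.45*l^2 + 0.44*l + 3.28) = -2.088*l^5 + 2.3881*l^4 + 6.1773*l^3 - 3.9916*l^2 - 4.6696*l - 1.312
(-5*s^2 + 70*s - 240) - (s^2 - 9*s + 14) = -6*s^2 + 79*s - 254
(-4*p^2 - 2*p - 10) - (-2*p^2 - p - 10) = -2*p^2 - p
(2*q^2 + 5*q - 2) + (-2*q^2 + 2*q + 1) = 7*q - 1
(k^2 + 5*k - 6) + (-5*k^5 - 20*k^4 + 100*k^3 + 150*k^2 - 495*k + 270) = -5*k^5 - 20*k^4 + 100*k^3 + 151*k^2 - 490*k + 264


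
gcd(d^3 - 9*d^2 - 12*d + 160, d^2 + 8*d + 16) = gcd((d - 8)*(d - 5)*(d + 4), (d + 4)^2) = d + 4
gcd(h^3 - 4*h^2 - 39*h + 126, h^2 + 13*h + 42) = h + 6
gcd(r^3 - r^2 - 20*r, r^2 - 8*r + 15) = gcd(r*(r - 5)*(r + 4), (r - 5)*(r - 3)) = r - 5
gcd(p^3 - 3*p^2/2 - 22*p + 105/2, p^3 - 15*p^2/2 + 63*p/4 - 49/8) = p - 7/2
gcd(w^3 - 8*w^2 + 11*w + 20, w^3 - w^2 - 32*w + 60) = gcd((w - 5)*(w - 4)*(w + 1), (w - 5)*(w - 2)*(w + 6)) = w - 5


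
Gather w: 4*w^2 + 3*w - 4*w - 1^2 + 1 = 4*w^2 - w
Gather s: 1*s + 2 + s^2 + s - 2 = s^2 + 2*s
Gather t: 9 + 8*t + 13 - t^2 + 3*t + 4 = -t^2 + 11*t + 26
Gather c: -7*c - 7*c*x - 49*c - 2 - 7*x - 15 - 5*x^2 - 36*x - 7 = c*(-7*x - 56) - 5*x^2 - 43*x - 24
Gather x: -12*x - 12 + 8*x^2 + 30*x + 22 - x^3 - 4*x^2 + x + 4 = -x^3 + 4*x^2 + 19*x + 14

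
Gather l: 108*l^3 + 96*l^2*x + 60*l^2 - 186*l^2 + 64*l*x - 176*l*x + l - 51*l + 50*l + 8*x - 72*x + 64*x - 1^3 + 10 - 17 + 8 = 108*l^3 + l^2*(96*x - 126) - 112*l*x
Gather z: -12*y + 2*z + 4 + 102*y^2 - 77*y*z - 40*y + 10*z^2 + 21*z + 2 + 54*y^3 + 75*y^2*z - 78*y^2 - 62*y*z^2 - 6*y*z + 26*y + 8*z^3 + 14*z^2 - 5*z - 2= 54*y^3 + 24*y^2 - 26*y + 8*z^3 + z^2*(24 - 62*y) + z*(75*y^2 - 83*y + 18) + 4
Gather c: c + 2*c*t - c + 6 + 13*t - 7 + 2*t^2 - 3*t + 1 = 2*c*t + 2*t^2 + 10*t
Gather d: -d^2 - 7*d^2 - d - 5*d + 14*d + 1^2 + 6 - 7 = -8*d^2 + 8*d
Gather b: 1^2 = 1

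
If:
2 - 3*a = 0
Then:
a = 2/3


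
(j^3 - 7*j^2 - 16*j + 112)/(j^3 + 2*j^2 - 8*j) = (j^2 - 11*j + 28)/(j*(j - 2))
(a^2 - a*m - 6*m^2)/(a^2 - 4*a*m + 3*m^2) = (a + 2*m)/(a - m)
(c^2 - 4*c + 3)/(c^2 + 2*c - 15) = (c - 1)/(c + 5)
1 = 1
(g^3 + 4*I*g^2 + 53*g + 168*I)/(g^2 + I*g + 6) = (g^2 + I*g + 56)/(g - 2*I)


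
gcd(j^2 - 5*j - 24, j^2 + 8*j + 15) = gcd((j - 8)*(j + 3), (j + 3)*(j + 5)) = j + 3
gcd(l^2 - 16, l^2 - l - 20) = l + 4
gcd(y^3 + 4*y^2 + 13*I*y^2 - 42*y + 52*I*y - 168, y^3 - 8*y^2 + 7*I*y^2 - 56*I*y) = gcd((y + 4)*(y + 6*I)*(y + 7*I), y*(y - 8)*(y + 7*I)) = y + 7*I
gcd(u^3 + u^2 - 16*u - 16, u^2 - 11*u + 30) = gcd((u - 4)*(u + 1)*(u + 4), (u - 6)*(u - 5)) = 1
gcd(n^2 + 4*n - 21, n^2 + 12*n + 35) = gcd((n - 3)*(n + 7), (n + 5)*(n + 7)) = n + 7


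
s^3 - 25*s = s*(s - 5)*(s + 5)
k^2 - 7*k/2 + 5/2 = (k - 5/2)*(k - 1)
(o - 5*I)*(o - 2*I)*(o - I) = o^3 - 8*I*o^2 - 17*o + 10*I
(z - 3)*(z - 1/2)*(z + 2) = z^3 - 3*z^2/2 - 11*z/2 + 3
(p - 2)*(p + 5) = p^2 + 3*p - 10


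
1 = 1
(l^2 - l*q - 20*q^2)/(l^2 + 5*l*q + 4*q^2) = (l - 5*q)/(l + q)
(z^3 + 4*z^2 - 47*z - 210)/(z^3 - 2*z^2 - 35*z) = (z + 6)/z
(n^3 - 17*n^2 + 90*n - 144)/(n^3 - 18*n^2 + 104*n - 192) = (n - 3)/(n - 4)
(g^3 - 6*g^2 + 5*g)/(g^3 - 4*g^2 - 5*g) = (g - 1)/(g + 1)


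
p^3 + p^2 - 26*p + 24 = (p - 4)*(p - 1)*(p + 6)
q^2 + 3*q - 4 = (q - 1)*(q + 4)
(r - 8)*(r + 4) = r^2 - 4*r - 32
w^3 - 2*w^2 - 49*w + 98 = (w - 7)*(w - 2)*(w + 7)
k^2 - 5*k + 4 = (k - 4)*(k - 1)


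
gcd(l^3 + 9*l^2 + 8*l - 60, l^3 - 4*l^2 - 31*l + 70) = l^2 + 3*l - 10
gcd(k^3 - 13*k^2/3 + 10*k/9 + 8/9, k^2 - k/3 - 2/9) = k^2 - k/3 - 2/9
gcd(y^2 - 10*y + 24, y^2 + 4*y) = 1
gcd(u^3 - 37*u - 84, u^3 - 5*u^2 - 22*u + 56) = u^2 - 3*u - 28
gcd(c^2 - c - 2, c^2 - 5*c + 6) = c - 2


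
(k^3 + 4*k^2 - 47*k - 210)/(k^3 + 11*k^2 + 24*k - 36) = (k^2 - 2*k - 35)/(k^2 + 5*k - 6)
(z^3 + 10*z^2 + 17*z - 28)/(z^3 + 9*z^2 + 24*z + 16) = (z^2 + 6*z - 7)/(z^2 + 5*z + 4)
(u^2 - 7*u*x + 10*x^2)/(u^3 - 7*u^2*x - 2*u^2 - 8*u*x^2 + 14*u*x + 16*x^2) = (u^2 - 7*u*x + 10*x^2)/(u^3 - 7*u^2*x - 2*u^2 - 8*u*x^2 + 14*u*x + 16*x^2)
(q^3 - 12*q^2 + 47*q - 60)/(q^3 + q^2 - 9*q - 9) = (q^2 - 9*q + 20)/(q^2 + 4*q + 3)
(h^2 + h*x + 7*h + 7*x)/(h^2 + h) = (h^2 + h*x + 7*h + 7*x)/(h*(h + 1))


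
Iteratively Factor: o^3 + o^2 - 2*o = (o + 2)*(o^2 - o) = (o - 1)*(o + 2)*(o)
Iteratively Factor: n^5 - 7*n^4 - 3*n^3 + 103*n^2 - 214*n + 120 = (n - 2)*(n^4 - 5*n^3 - 13*n^2 + 77*n - 60) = (n - 2)*(n - 1)*(n^3 - 4*n^2 - 17*n + 60) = (n - 5)*(n - 2)*(n - 1)*(n^2 + n - 12) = (n - 5)*(n - 2)*(n - 1)*(n + 4)*(n - 3)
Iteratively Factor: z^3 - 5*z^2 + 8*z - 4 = (z - 2)*(z^2 - 3*z + 2) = (z - 2)^2*(z - 1)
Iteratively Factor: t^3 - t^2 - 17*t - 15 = (t + 3)*(t^2 - 4*t - 5) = (t + 1)*(t + 3)*(t - 5)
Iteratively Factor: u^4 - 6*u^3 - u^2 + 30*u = (u)*(u^3 - 6*u^2 - u + 30) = u*(u - 3)*(u^2 - 3*u - 10) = u*(u - 5)*(u - 3)*(u + 2)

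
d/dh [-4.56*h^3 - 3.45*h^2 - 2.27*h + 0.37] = -13.68*h^2 - 6.9*h - 2.27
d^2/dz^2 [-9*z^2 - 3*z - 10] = -18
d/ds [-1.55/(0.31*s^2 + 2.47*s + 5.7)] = (0.961*s + 3.8285)/(0.31*s^2 + 2.47*s + 5.7)^2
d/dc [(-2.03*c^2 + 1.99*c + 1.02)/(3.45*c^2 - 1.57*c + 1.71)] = (-3.6784*c^2 - 13.9806*c + 5.0043)/(11.9025*c^4 - 10.833*c^3 + 14.2639*c^2 - 5.3694*c + 2.9241)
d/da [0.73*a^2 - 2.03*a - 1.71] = 1.46*a - 2.03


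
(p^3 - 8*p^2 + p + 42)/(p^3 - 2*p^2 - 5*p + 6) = (p - 7)/(p - 1)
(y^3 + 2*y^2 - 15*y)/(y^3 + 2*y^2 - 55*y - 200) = y*(y - 3)/(y^2 - 3*y - 40)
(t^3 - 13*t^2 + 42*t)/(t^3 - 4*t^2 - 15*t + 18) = t*(t - 7)/(t^2 + 2*t - 3)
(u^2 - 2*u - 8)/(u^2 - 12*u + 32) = (u + 2)/(u - 8)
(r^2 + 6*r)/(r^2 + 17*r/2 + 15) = 2*r/(2*r + 5)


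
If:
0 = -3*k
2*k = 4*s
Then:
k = 0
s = 0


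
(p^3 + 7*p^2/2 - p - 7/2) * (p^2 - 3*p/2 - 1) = p^5 + 2*p^4 - 29*p^3/4 - 11*p^2/2 + 25*p/4 + 7/2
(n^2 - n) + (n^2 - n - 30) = 2*n^2 - 2*n - 30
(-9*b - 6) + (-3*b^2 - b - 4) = -3*b^2 - 10*b - 10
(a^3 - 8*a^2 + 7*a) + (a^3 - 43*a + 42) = 2*a^3 - 8*a^2 - 36*a + 42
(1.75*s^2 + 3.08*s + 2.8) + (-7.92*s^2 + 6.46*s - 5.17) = -6.17*s^2 + 9.54*s - 2.37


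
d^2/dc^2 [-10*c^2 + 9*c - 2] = -20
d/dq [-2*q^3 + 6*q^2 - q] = -6*q^2 + 12*q - 1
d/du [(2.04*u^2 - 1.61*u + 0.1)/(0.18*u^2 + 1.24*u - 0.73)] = (2.8194*u^2 - 3.0144*u + 1.0513)/(0.0324*u^4 + 0.4464*u^3 + 1.2748*u^2 - 1.8104*u + 0.5329)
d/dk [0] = 0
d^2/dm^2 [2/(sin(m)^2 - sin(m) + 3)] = 2*(-4*sin(m)^4 + 3*sin(m)^3 + 17*sin(m)^2 - 9*sin(m) - 4)/(sin(m)^2 - sin(m) + 3)^3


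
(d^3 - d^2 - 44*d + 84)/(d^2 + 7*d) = d - 8 + 12/d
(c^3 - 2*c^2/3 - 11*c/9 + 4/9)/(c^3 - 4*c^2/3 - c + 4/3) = (c - 1/3)/(c - 1)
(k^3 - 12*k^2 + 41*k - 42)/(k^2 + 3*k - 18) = (k^2 - 9*k + 14)/(k + 6)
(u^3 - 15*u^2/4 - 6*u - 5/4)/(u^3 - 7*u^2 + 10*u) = (4*u^2 + 5*u + 1)/(4*u*(u - 2))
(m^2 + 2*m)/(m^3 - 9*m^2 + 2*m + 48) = m/(m^2 - 11*m + 24)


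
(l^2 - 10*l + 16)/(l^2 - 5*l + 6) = (l - 8)/(l - 3)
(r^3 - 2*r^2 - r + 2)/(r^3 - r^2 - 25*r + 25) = (r^2 - r - 2)/(r^2 - 25)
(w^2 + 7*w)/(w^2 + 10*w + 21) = w/(w + 3)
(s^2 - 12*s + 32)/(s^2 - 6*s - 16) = (s - 4)/(s + 2)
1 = 1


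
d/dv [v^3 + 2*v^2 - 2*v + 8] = 3*v^2 + 4*v - 2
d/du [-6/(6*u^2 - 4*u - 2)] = 6*(3*u - 1)/(-3*u^2 + 2*u + 1)^2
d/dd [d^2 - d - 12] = 2*d - 1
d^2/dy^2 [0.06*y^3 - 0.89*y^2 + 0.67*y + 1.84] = 0.36*y - 1.78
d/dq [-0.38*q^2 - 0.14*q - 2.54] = -0.76*q - 0.14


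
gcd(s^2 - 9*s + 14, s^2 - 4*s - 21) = s - 7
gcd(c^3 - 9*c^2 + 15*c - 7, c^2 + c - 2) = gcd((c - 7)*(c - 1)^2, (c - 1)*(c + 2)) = c - 1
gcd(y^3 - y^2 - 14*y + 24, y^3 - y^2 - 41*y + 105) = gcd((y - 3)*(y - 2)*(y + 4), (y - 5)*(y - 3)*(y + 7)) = y - 3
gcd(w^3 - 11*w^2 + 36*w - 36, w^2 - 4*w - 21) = 1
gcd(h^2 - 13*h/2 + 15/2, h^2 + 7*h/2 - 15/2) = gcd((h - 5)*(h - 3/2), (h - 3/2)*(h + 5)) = h - 3/2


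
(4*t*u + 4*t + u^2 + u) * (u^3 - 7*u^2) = 4*t*u^4 - 24*t*u^3 - 28*t*u^2 + u^5 - 6*u^4 - 7*u^3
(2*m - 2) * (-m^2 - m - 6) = -2*m^3 - 10*m + 12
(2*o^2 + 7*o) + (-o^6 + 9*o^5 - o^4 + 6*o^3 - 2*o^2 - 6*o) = -o^6 + 9*o^5 - o^4 + 6*o^3 + o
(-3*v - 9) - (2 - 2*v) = -v - 11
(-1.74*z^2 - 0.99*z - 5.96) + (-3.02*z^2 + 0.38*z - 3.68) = -4.76*z^2 - 0.61*z - 9.64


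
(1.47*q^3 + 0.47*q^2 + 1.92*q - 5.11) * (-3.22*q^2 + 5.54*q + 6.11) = -4.7334*q^5 + 6.6304*q^4 + 5.4031*q^3 + 29.9627*q^2 - 16.5782*q - 31.2221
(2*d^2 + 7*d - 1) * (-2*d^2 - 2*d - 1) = -4*d^4 - 18*d^3 - 14*d^2 - 5*d + 1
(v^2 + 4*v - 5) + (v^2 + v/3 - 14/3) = 2*v^2 + 13*v/3 - 29/3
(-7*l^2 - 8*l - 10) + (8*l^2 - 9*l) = l^2 - 17*l - 10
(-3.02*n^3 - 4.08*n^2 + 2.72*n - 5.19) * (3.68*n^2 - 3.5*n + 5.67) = -11.1136*n^5 - 4.4444*n^4 + 7.1662*n^3 - 51.7528*n^2 + 33.5874*n - 29.4273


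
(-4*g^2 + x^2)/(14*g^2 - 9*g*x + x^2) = (2*g + x)/(-7*g + x)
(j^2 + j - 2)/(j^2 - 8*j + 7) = (j + 2)/(j - 7)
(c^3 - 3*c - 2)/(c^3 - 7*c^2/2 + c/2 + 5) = 2*(c + 1)/(2*c - 5)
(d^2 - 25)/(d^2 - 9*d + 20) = (d + 5)/(d - 4)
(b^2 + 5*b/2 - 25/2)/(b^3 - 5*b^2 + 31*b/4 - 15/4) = 2*(b + 5)/(2*b^2 - 5*b + 3)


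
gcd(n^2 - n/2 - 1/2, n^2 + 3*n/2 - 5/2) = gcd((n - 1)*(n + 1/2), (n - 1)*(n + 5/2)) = n - 1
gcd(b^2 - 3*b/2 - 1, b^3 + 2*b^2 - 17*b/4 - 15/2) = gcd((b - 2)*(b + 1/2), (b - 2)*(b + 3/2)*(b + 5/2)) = b - 2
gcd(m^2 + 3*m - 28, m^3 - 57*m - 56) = m + 7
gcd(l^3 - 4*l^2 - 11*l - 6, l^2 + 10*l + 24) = 1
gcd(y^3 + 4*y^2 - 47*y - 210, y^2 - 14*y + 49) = y - 7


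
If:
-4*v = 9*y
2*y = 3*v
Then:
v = 0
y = 0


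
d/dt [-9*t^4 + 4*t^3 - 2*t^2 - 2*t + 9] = -36*t^3 + 12*t^2 - 4*t - 2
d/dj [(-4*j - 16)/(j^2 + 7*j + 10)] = 4*(j^2 + 8*j + 18)/(j^4 + 14*j^3 + 69*j^2 + 140*j + 100)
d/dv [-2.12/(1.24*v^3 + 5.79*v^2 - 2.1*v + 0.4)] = (7.8864*v^2 + 24.5496*v - 4.452)/(1.24*v^3 + 5.79*v^2 - 2.1*v + 0.4)^2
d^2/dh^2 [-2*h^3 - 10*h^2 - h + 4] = -12*h - 20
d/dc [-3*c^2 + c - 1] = 1 - 6*c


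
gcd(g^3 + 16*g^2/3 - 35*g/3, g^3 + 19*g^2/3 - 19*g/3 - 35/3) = g^2 + 16*g/3 - 35/3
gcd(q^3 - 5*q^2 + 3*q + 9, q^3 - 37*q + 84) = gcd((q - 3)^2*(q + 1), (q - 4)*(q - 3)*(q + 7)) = q - 3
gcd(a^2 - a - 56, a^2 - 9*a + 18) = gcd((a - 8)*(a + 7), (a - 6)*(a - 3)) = 1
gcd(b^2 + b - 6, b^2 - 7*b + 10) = b - 2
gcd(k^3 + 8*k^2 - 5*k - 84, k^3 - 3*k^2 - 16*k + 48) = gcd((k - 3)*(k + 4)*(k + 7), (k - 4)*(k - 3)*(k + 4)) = k^2 + k - 12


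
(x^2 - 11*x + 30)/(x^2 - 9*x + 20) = (x - 6)/(x - 4)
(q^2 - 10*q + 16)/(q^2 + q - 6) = (q - 8)/(q + 3)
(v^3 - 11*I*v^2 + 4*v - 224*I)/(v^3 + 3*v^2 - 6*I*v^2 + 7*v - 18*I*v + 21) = (v^2 - 4*I*v + 32)/(v^2 + v*(3 + I) + 3*I)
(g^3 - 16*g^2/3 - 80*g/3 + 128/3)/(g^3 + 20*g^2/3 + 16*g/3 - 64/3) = (g - 8)/(g + 4)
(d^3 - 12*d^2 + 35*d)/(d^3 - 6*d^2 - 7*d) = (d - 5)/(d + 1)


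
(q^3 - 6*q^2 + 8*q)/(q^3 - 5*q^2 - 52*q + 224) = q*(q - 2)/(q^2 - q - 56)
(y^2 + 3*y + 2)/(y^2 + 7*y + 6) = (y + 2)/(y + 6)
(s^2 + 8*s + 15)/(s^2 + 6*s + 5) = (s + 3)/(s + 1)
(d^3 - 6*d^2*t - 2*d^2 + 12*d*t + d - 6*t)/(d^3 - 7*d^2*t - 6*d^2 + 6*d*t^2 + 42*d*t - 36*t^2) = (-d^2 + 2*d - 1)/(-d^2 + d*t + 6*d - 6*t)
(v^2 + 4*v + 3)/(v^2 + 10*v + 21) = (v + 1)/(v + 7)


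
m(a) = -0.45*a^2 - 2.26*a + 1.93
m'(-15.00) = 11.24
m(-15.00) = -65.42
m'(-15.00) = 11.24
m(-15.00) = -65.42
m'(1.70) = -3.79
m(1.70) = -3.21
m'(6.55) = -8.16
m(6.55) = -32.18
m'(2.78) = -4.76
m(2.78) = -7.83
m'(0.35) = -2.58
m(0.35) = 1.08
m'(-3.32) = 0.73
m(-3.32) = 4.47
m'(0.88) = -3.05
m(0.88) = -0.41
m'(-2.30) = -0.19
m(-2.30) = 4.75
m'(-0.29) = -2.00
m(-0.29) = 2.55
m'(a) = -0.9*a - 2.26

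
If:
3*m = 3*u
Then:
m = u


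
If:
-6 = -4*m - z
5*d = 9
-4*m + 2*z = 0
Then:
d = 9/5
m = 1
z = 2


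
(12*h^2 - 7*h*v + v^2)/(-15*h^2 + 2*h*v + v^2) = (-4*h + v)/(5*h + v)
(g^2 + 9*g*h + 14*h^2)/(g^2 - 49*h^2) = (g + 2*h)/(g - 7*h)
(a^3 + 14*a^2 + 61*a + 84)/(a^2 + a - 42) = (a^2 + 7*a + 12)/(a - 6)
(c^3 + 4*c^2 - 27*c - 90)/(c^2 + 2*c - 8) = (c^3 + 4*c^2 - 27*c - 90)/(c^2 + 2*c - 8)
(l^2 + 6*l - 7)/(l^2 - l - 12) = (-l^2 - 6*l + 7)/(-l^2 + l + 12)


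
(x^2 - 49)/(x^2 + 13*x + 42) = (x - 7)/(x + 6)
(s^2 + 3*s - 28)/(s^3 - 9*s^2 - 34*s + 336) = (s^2 + 3*s - 28)/(s^3 - 9*s^2 - 34*s + 336)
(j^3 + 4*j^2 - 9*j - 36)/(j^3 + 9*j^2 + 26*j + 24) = (j - 3)/(j + 2)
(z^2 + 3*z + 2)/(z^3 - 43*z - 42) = (z + 2)/(z^2 - z - 42)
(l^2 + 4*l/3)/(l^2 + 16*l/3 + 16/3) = l/(l + 4)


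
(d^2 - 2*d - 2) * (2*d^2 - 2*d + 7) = 2*d^4 - 6*d^3 + 7*d^2 - 10*d - 14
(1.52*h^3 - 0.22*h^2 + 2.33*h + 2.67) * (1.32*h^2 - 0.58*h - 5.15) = 2.0064*h^5 - 1.172*h^4 - 4.6248*h^3 + 3.306*h^2 - 13.5481*h - 13.7505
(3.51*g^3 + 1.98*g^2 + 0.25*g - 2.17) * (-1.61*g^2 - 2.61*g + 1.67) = -5.6511*g^5 - 12.3489*g^4 + 0.291399999999999*g^3 + 6.1478*g^2 + 6.0812*g - 3.6239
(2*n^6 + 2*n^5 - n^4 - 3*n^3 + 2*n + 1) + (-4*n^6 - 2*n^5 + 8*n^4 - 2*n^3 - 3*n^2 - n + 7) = -2*n^6 + 7*n^4 - 5*n^3 - 3*n^2 + n + 8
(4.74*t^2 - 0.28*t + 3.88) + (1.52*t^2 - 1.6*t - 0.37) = 6.26*t^2 - 1.88*t + 3.51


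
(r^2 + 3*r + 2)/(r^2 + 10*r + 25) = (r^2 + 3*r + 2)/(r^2 + 10*r + 25)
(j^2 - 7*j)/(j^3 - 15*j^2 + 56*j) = 1/(j - 8)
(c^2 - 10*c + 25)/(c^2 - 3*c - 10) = (c - 5)/(c + 2)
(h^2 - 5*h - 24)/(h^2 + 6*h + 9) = (h - 8)/(h + 3)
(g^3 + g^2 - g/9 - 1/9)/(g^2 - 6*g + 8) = (g^3 + g^2 - g/9 - 1/9)/(g^2 - 6*g + 8)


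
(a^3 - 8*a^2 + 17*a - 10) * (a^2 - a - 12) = a^5 - 9*a^4 + 13*a^3 + 69*a^2 - 194*a + 120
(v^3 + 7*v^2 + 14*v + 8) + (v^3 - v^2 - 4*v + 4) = 2*v^3 + 6*v^2 + 10*v + 12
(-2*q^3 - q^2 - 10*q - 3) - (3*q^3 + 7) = -5*q^3 - q^2 - 10*q - 10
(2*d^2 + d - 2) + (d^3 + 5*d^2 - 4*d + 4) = d^3 + 7*d^2 - 3*d + 2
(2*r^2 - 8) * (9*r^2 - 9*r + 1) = 18*r^4 - 18*r^3 - 70*r^2 + 72*r - 8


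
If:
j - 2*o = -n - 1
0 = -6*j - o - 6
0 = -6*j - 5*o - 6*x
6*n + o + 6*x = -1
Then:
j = -53/60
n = -91/60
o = -7/10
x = 22/15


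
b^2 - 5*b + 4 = (b - 4)*(b - 1)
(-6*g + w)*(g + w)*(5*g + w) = -30*g^3 - 31*g^2*w + w^3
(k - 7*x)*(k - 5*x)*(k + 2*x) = k^3 - 10*k^2*x + 11*k*x^2 + 70*x^3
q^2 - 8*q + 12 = (q - 6)*(q - 2)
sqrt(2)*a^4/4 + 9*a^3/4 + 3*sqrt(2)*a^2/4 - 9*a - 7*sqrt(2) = (a/2 + 1)*(a - 2)*(a + 7*sqrt(2)/2)*(sqrt(2)*a/2 + 1)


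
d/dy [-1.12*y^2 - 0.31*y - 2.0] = -2.24*y - 0.31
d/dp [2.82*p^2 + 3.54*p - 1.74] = 5.64*p + 3.54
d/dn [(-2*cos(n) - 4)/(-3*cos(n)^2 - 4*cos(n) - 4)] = 2*(3*cos(n)^2 + 12*cos(n) + 4)*sin(n)/(-3*sin(n)^2 + 4*cos(n) + 7)^2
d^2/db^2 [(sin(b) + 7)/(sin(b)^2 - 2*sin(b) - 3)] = (-sin(b)^4 - 29*sin(b)^3 + 55*sin(b)^2 - 119*sin(b) + 86)/((sin(b) - 3)^3*(sin(b) + 1)^2)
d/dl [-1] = 0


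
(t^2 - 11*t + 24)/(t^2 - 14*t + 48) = (t - 3)/(t - 6)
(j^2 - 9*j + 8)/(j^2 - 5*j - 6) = (-j^2 + 9*j - 8)/(-j^2 + 5*j + 6)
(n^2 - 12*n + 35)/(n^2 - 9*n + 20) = (n - 7)/(n - 4)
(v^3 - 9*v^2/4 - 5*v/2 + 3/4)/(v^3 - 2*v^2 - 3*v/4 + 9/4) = (4*v^2 - 13*v + 3)/(4*v^2 - 12*v + 9)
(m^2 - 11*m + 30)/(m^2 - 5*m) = (m - 6)/m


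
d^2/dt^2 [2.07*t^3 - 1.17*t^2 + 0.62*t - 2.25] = 12.42*t - 2.34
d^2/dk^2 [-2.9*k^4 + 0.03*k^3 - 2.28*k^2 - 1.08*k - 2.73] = -34.8*k^2 + 0.18*k - 4.56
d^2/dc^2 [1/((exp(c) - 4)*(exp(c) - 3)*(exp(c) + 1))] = (9*exp(5*c) - 66*exp(4*c) + 154*exp(3*c) - 198*exp(2*c) + 313*exp(c) - 60)*exp(c)/(exp(9*c) - 18*exp(8*c) + 123*exp(7*c) - 360*exp(6*c) + 183*exp(5*c) + 1206*exp(4*c) - 1603*exp(3*c) - 1692*exp(2*c) + 2160*exp(c) + 1728)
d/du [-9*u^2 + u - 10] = 1 - 18*u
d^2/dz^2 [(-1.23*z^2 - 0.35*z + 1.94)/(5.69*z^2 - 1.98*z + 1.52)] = (5.6843418860808e-14*z^4 - 50.378122*z^3 + 440.685948*z^2 - 112.976088*z - 26.136496)/(184.220009*z^6 - 192.314034*z^5 + 214.556244*z^4 - 110.510136*z^3 + 57.315552*z^2 - 13.723776*z + 3.511808)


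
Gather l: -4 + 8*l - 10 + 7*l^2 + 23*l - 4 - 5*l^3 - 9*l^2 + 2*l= -5*l^3 - 2*l^2 + 33*l - 18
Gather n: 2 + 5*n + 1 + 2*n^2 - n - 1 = 2*n^2 + 4*n + 2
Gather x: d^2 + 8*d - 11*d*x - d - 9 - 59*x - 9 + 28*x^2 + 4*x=d^2 + 7*d + 28*x^2 + x*(-11*d - 55) - 18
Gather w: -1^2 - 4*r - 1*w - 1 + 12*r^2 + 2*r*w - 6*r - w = 12*r^2 - 10*r + w*(2*r - 2) - 2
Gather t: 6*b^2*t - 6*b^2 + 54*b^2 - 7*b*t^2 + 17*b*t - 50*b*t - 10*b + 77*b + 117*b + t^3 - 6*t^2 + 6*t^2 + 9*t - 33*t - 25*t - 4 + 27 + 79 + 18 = 48*b^2 - 7*b*t^2 + 184*b + t^3 + t*(6*b^2 - 33*b - 49) + 120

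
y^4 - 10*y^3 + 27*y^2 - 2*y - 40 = (y - 5)*(y - 4)*(y - 2)*(y + 1)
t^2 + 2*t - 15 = (t - 3)*(t + 5)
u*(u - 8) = u^2 - 8*u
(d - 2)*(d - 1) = d^2 - 3*d + 2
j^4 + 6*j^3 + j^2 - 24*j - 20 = (j - 2)*(j + 1)*(j + 2)*(j + 5)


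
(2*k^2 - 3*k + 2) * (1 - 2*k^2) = -4*k^4 + 6*k^3 - 2*k^2 - 3*k + 2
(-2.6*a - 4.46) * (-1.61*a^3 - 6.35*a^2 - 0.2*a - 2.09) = 4.186*a^4 + 23.6906*a^3 + 28.841*a^2 + 6.326*a + 9.3214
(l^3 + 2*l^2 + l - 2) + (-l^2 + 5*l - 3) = l^3 + l^2 + 6*l - 5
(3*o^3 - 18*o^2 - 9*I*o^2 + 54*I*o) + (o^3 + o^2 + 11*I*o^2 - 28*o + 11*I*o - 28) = 4*o^3 - 17*o^2 + 2*I*o^2 - 28*o + 65*I*o - 28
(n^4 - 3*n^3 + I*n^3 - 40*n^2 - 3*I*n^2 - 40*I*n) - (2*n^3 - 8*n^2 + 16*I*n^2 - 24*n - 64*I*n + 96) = n^4 - 5*n^3 + I*n^3 - 32*n^2 - 19*I*n^2 + 24*n + 24*I*n - 96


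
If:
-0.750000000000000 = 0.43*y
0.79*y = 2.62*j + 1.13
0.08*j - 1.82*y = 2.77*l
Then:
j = -0.96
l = 1.12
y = -1.74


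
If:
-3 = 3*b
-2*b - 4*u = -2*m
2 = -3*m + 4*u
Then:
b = -1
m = 0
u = 1/2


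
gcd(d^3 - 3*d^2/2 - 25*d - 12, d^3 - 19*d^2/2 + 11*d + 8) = d + 1/2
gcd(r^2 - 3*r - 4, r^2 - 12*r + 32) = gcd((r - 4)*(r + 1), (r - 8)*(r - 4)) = r - 4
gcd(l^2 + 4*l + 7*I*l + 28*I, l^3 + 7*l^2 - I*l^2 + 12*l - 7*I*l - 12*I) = l + 4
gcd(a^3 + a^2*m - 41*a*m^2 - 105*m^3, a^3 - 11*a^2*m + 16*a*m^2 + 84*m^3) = a - 7*m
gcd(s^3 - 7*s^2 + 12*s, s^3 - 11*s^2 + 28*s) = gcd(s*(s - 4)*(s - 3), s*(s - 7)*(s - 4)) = s^2 - 4*s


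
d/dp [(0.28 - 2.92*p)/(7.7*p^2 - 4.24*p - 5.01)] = (22.484*p^2 - 4.312*p + 15.8164)/(59.29*p^4 - 65.296*p^3 - 59.1764*p^2 + 42.4848*p + 25.1001)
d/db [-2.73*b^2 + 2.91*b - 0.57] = 2.91 - 5.46*b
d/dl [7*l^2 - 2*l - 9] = 14*l - 2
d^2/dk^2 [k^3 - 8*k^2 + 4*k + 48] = 6*k - 16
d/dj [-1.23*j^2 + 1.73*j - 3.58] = 1.73 - 2.46*j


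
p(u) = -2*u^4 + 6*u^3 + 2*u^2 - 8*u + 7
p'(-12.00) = 16360.00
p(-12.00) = -51449.00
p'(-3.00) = 358.00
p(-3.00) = -275.00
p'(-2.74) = 280.74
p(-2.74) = -192.22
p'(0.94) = 5.02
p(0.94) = 4.67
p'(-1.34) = 38.21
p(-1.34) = 0.43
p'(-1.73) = 80.37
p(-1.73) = -22.16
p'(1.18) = 8.64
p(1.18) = 6.33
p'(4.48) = -348.14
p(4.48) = -254.85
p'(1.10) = 7.53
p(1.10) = 5.68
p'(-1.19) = 26.21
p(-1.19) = 5.23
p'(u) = -8*u^3 + 18*u^2 + 4*u - 8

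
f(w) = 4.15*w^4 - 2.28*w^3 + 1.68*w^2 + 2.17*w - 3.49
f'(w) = 16.6*w^3 - 6.84*w^2 + 3.36*w + 2.17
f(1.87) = 42.28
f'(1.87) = 93.09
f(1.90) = 45.14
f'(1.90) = 97.72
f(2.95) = 273.29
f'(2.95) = 378.72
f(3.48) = 536.96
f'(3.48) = 630.62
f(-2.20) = 121.36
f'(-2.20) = -215.08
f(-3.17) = 498.21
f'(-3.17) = -606.01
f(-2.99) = 397.68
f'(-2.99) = -512.76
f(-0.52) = -3.54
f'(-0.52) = -3.76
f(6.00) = 4955.93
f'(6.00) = 3361.69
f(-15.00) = 218130.71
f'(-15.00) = -57612.23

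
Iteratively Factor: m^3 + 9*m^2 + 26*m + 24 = (m + 3)*(m^2 + 6*m + 8) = (m + 2)*(m + 3)*(m + 4)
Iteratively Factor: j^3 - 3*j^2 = (j)*(j^2 - 3*j) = j*(j - 3)*(j)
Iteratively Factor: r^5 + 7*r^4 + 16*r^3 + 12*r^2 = (r)*(r^4 + 7*r^3 + 16*r^2 + 12*r) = r*(r + 2)*(r^3 + 5*r^2 + 6*r) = r*(r + 2)*(r + 3)*(r^2 + 2*r) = r^2*(r + 2)*(r + 3)*(r + 2)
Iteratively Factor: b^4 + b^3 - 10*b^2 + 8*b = (b + 4)*(b^3 - 3*b^2 + 2*b) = (b - 1)*(b + 4)*(b^2 - 2*b) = b*(b - 1)*(b + 4)*(b - 2)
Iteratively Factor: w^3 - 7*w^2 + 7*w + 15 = (w - 5)*(w^2 - 2*w - 3) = (w - 5)*(w + 1)*(w - 3)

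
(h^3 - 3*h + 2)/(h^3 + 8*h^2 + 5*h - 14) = (h - 1)/(h + 7)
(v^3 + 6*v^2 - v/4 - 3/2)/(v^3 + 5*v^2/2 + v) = (v^2 + 11*v/2 - 3)/(v*(v + 2))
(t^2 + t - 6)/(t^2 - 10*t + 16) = (t + 3)/(t - 8)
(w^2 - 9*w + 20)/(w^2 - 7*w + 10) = (w - 4)/(w - 2)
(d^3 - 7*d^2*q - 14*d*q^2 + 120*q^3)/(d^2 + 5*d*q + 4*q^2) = (d^2 - 11*d*q + 30*q^2)/(d + q)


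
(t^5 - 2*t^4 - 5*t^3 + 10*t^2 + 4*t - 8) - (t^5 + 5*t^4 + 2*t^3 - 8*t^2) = -7*t^4 - 7*t^3 + 18*t^2 + 4*t - 8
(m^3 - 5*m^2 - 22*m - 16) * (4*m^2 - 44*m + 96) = 4*m^5 - 64*m^4 + 228*m^3 + 424*m^2 - 1408*m - 1536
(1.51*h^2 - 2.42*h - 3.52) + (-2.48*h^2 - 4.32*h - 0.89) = -0.97*h^2 - 6.74*h - 4.41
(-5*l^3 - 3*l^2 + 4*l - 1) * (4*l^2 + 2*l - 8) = -20*l^5 - 22*l^4 + 50*l^3 + 28*l^2 - 34*l + 8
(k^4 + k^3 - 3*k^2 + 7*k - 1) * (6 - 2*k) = -2*k^5 + 4*k^4 + 12*k^3 - 32*k^2 + 44*k - 6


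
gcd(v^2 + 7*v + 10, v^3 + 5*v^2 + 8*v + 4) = v + 2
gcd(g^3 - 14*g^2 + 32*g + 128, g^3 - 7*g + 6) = 1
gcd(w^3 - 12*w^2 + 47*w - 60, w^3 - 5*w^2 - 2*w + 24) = w^2 - 7*w + 12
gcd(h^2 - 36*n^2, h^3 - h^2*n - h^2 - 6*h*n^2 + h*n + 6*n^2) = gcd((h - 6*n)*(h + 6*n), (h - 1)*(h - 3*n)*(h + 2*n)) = 1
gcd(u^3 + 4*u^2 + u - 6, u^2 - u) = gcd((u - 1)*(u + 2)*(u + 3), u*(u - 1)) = u - 1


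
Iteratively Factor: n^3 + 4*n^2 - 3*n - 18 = (n + 3)*(n^2 + n - 6) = (n + 3)^2*(n - 2)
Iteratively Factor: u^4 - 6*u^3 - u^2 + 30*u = (u)*(u^3 - 6*u^2 - u + 30) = u*(u - 3)*(u^2 - 3*u - 10) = u*(u - 5)*(u - 3)*(u + 2)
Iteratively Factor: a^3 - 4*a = (a)*(a^2 - 4) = a*(a - 2)*(a + 2)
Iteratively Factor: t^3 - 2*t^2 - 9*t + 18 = (t - 2)*(t^2 - 9) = (t - 2)*(t + 3)*(t - 3)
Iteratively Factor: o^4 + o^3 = (o)*(o^3 + o^2) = o^2*(o^2 + o) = o^2*(o + 1)*(o)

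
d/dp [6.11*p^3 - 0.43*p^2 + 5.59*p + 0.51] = 18.33*p^2 - 0.86*p + 5.59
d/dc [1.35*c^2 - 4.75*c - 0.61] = 2.7*c - 4.75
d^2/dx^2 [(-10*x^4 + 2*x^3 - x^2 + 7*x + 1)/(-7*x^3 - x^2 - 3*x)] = 2*(-137*x^6 - 813*x^5 - 234*x^4 + 63*x^3 - 66*x^2 - 9*x - 9)/(x^3*(343*x^6 + 147*x^5 + 462*x^4 + 127*x^3 + 198*x^2 + 27*x + 27))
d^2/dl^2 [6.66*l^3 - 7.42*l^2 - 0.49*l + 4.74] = 39.96*l - 14.84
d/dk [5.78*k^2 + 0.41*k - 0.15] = 11.56*k + 0.41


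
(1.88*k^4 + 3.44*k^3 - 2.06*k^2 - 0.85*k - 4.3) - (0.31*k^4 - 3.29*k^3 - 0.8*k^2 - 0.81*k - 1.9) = 1.57*k^4 + 6.73*k^3 - 1.26*k^2 - 0.0399999999999999*k - 2.4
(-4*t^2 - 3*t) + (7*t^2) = 3*t^2 - 3*t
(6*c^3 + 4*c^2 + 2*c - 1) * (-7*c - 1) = -42*c^4 - 34*c^3 - 18*c^2 + 5*c + 1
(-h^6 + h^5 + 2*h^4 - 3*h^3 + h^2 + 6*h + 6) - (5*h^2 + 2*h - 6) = -h^6 + h^5 + 2*h^4 - 3*h^3 - 4*h^2 + 4*h + 12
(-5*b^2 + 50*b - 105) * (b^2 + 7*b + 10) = -5*b^4 + 15*b^3 + 195*b^2 - 235*b - 1050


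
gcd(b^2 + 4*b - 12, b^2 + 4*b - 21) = 1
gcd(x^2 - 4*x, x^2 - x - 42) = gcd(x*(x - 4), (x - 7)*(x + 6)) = 1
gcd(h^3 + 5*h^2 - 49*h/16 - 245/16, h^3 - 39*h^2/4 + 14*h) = h - 7/4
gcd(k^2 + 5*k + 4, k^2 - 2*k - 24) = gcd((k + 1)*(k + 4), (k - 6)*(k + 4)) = k + 4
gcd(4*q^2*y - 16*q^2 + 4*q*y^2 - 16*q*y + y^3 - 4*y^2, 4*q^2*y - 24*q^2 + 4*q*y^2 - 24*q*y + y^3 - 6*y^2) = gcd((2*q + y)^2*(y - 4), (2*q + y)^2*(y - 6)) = 4*q^2 + 4*q*y + y^2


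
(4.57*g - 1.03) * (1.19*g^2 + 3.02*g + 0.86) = 5.4383*g^3 + 12.5757*g^2 + 0.8196*g - 0.8858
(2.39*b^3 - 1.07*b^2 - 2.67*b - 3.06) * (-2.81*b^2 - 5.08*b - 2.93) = -6.7159*b^5 - 9.1345*b^4 + 5.9356*b^3 + 25.2973*b^2 + 23.3679*b + 8.9658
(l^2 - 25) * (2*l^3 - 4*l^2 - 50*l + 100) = 2*l^5 - 4*l^4 - 100*l^3 + 200*l^2 + 1250*l - 2500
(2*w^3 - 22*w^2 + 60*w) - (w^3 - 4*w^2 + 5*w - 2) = w^3 - 18*w^2 + 55*w + 2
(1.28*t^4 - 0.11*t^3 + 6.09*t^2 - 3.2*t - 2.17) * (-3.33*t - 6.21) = -4.2624*t^5 - 7.5825*t^4 - 19.5966*t^3 - 27.1629*t^2 + 27.0981*t + 13.4757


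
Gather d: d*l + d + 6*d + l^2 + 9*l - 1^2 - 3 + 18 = d*(l + 7) + l^2 + 9*l + 14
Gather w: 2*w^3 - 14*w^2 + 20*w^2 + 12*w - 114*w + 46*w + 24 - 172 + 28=2*w^3 + 6*w^2 - 56*w - 120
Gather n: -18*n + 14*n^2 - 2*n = 14*n^2 - 20*n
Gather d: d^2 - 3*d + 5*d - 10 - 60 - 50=d^2 + 2*d - 120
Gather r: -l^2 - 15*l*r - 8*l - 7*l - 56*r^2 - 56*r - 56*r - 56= -l^2 - 15*l - 56*r^2 + r*(-15*l - 112) - 56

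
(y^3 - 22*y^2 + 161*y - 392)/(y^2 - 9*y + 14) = (y^2 - 15*y + 56)/(y - 2)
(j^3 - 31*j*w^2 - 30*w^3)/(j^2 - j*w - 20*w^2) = (-j^3 + 31*j*w^2 + 30*w^3)/(-j^2 + j*w + 20*w^2)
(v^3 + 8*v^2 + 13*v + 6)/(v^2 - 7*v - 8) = (v^2 + 7*v + 6)/(v - 8)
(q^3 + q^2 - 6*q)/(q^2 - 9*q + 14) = q*(q + 3)/(q - 7)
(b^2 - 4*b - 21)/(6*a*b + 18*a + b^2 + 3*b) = (b - 7)/(6*a + b)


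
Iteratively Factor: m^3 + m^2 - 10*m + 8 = (m - 2)*(m^2 + 3*m - 4) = (m - 2)*(m + 4)*(m - 1)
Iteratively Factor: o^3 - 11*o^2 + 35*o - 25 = (o - 1)*(o^2 - 10*o + 25) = (o - 5)*(o - 1)*(o - 5)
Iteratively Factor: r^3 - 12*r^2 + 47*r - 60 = (r - 3)*(r^2 - 9*r + 20) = (r - 5)*(r - 3)*(r - 4)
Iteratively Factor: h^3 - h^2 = (h)*(h^2 - h) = h*(h - 1)*(h)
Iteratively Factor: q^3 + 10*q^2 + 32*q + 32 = (q + 4)*(q^2 + 6*q + 8) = (q + 4)^2*(q + 2)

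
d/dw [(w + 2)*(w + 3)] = 2*w + 5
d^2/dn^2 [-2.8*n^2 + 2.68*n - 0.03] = -5.60000000000000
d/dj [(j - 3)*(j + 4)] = 2*j + 1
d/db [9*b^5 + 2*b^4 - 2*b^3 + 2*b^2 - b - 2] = 45*b^4 + 8*b^3 - 6*b^2 + 4*b - 1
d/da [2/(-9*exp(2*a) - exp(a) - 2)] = (36*exp(a) + 2)*exp(a)/(9*exp(2*a) + exp(a) + 2)^2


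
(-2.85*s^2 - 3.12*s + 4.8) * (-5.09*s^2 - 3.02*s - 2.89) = 14.5065*s^4 + 24.4878*s^3 - 6.7731*s^2 - 5.4792*s - 13.872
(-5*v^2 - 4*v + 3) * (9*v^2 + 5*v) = -45*v^4 - 61*v^3 + 7*v^2 + 15*v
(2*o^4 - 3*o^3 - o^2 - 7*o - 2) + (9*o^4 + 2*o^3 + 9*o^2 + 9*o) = 11*o^4 - o^3 + 8*o^2 + 2*o - 2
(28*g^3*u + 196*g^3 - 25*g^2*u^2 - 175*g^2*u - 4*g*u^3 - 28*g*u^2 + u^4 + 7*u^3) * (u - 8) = 28*g^3*u^2 - 28*g^3*u - 1568*g^3 - 25*g^2*u^3 + 25*g^2*u^2 + 1400*g^2*u - 4*g*u^4 + 4*g*u^3 + 224*g*u^2 + u^5 - u^4 - 56*u^3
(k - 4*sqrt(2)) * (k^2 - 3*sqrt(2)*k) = k^3 - 7*sqrt(2)*k^2 + 24*k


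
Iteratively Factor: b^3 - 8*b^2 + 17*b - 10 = (b - 2)*(b^2 - 6*b + 5) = (b - 5)*(b - 2)*(b - 1)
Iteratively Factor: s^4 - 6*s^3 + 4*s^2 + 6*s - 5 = (s + 1)*(s^3 - 7*s^2 + 11*s - 5) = (s - 5)*(s + 1)*(s^2 - 2*s + 1) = (s - 5)*(s - 1)*(s + 1)*(s - 1)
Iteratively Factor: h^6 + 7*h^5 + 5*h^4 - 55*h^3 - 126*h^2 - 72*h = (h + 2)*(h^5 + 5*h^4 - 5*h^3 - 45*h^2 - 36*h) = (h + 2)*(h + 3)*(h^4 + 2*h^3 - 11*h^2 - 12*h) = (h + 1)*(h + 2)*(h + 3)*(h^3 + h^2 - 12*h) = (h + 1)*(h + 2)*(h + 3)*(h + 4)*(h^2 - 3*h) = h*(h + 1)*(h + 2)*(h + 3)*(h + 4)*(h - 3)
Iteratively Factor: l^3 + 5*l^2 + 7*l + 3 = (l + 3)*(l^2 + 2*l + 1) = (l + 1)*(l + 3)*(l + 1)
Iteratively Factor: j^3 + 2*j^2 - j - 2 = (j - 1)*(j^2 + 3*j + 2) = (j - 1)*(j + 1)*(j + 2)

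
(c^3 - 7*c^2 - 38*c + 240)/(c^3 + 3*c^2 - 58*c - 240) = (c - 5)/(c + 5)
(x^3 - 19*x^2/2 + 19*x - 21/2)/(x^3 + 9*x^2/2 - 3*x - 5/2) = (2*x^2 - 17*x + 21)/(2*x^2 + 11*x + 5)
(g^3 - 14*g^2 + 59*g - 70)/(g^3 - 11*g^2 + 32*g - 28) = (g - 5)/(g - 2)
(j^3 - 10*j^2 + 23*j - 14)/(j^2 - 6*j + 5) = (j^2 - 9*j + 14)/(j - 5)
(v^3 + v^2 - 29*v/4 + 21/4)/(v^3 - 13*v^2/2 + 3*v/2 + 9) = (2*v^2 + 5*v - 7)/(2*(v^2 - 5*v - 6))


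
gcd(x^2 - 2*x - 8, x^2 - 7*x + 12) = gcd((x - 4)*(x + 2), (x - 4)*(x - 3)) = x - 4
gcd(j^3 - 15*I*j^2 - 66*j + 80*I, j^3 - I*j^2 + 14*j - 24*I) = j - 2*I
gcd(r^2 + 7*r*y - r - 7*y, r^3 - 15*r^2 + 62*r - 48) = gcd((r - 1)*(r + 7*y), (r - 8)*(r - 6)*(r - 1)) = r - 1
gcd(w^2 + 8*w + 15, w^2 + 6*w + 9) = w + 3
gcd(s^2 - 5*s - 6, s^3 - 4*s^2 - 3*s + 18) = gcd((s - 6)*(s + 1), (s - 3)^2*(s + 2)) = 1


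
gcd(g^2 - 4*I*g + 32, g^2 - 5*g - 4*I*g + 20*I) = 1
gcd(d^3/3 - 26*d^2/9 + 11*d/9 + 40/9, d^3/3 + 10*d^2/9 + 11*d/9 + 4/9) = d + 1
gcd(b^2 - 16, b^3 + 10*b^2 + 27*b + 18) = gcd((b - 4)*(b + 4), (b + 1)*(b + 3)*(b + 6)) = 1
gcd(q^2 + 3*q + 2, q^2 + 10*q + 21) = 1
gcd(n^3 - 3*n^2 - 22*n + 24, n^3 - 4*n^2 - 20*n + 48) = n^2 - 2*n - 24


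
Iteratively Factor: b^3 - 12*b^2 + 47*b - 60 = (b - 3)*(b^2 - 9*b + 20) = (b - 5)*(b - 3)*(b - 4)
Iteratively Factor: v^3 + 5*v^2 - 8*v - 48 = (v + 4)*(v^2 + v - 12) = (v + 4)^2*(v - 3)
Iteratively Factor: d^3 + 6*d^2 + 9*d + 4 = (d + 1)*(d^2 + 5*d + 4) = (d + 1)*(d + 4)*(d + 1)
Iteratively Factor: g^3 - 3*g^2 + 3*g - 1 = (g - 1)*(g^2 - 2*g + 1) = (g - 1)^2*(g - 1)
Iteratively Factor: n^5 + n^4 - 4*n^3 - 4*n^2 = (n + 1)*(n^4 - 4*n^2) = n*(n + 1)*(n^3 - 4*n) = n*(n + 1)*(n + 2)*(n^2 - 2*n) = n^2*(n + 1)*(n + 2)*(n - 2)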